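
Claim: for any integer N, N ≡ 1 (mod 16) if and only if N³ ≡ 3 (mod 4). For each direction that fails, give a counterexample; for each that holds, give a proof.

Neither implication holds.

[⇒] This fails: take N = 1. Then 1 ≡ 1 (mod 16), but 1³ = 1 ≡ 1 (mod 4), not 3.

[⇐] This fails: take N = 3. Then 3³ = 27 ≡ 3 (mod 4), yet 3 ≡ 3 (mod 16), not 1.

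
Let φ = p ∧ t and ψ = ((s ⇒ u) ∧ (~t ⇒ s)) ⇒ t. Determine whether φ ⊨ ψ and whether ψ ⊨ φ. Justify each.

(→) Assume the antecedent. If s is true, the antecedent forces (s = T, p = T, t = T, u = F) or (s = T, p = T, t = T, u = T), and ((s ⇒ u) ∧ (~t ⇒ s)) ⇒ t holds there. If s is false, ((s ⇒ u) ∧ (~t ⇒ s)) ⇒ t reduces to true regardless of the other variables. Either way ((s ⇒ u) ∧ (~t ⇒ s)) ⇒ t holds.

(←) This fails. Under s = F, p = F, t = F, u = F, the left side is false but the right side is true.

Only the forward direction holds.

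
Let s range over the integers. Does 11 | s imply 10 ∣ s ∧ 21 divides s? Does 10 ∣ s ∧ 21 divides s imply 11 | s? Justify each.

Forward direction. This fails: take s = 11. Certainly 11 ∣ 11, but 10 ∤ 11.

Converse. This fails: take s = 210. Both 10 ∣ 210 and 21 ∣ 210, yet 210 is not a multiple of 11 (since 210 = 19·11 + 1), so 11 ∤ 210.

Neither implication holds.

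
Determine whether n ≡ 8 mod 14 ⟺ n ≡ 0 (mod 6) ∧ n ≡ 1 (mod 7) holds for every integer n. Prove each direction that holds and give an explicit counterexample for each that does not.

(⇒) This fails: n = 8 gives 8 ≡ 8 (mod 14) but 8 ≡ 2 (mod 6), so the conjunction on the right does not hold.

(⇐) Conversely, if n ≡ 0 (mod 6) and n ≡ 1 (mod 7), then by the Chinese remainder theorem n ≡ 36 (mod 42). Since 36 ≡ 8 (mod 14) and 14 ∣ 42, we get n ≡ 8 (mod 14).

The forward direction fails; the converse holds.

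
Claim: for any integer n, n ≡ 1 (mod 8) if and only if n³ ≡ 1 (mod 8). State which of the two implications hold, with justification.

Both directions hold.

[⇒] Suppose n ≡ 1 (mod 8). Write n = 8j + 1. Then (8j + 1)³ = 512j³ + 192j² + 24j + 1 = 8(64j³ + 24j² + 3j) + 1, so n³ ≡ 1 (mod 8).

[⇐] Conversely, suppose n³ ≡ 1 (mod 8). The only residue r in {0, …, 7} with r³ ≡ 1 (mod 8) is r = 1, so n ≡ 1 (mod 8).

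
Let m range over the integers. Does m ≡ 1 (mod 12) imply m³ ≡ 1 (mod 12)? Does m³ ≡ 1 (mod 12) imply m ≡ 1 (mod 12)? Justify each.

Forward direction. Suppose m ≡ 1 (mod 12). Write m = 12j + 1. Then (12j + 1)³ = 1728j³ + 432j² + 36j + 1 = 12(144j³ + 36j² + 3j) + 1, so m³ ≡ 1 (mod 12).

Converse. For the converse, argue contrapositively. If m ≢ 1 (mod 12), then m is congruent to one of 0, 2, 3, 4, 5, 6, 7, 8, 9, 10, 11 modulo 12, and these give m³ ≡ 0, 8, 3, 4, 5, 0, 7, 8, 9, 4, 11 respectively — never 1.

Both directions hold.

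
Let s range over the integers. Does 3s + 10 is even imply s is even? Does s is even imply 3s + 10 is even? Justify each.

[⇒] Suppose 3s + 10 is even. Since 3 is odd, 3s and s have the same parity, so 3s + 10 ≡ s + 10 (mod 2). As 10 is even, 3s + 10 is even exactly when s is even. Thus s is even.

[⇐] Conversely, suppose s is even; write s = 2j. Then 3s + 10 = 3·(2j) + 10 = 2·3j + 10, which is even.

Both directions hold.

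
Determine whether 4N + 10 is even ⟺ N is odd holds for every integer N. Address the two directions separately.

[⇒] This fails: take N = 0. Then 4N + 10 = 10, which is even, yet N = 0 is even, not odd.

[⇐] Suppose N is odd. Since 4 is even, 4N is even for every N, so 4N + 10 has the same parity as 10, which is even. Hence 4N + 10 is even.

The forward direction fails; the converse holds.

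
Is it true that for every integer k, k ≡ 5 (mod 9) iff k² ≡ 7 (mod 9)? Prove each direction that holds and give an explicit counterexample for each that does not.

(⇒) Suppose k ≡ 5 (mod 9). Write k = 9j + 5. Then (9j + 5)² = 81j² + 90j + 25 = 9(9j² + 10j + 2) + 7, so k² ≡ 7 (mod 9).

(⇐) This fails: take k = 4. Then 4² = 16 ≡ 7 (mod 9), yet 4 ≡ 4 (mod 9), not 5.

Only the forward implication holds.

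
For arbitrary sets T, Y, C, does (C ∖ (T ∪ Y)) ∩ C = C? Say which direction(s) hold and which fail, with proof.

Forward inclusion. Let x ∈ (C ∖ (T ∪ Y)) ∩ C. Then x ∈ C and x ∉ T, Y, from which x ∈ C.

Reverse inclusion. This inclusion fails. Take T = {1}, Y = ∅, C = {1}; then 1 ∈ C but 1 ∉ (C ∖ (T ∪ Y)) ∩ C.

Only the forward inclusion holds.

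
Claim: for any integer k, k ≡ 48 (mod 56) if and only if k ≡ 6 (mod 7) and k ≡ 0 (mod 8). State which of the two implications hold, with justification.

Both implications hold.

[⇐] If k ≡ 6 (mod 7) and k ≡ 0 (mod 8), then by the Chinese remainder theorem k ≡ 48 (mod 56). This is exactly k ≡ 48 (mod 56).

[⇒] Suppose k ≡ 48 (mod 56); write k = 56j + 48. Since 7 ∣ 56, reducing mod 7 gives k ≡ 48 ≡ 6 (mod 7); since 8 ∣ 56, reducing mod 8 gives k ≡ 48 ≡ 0 (mod 8).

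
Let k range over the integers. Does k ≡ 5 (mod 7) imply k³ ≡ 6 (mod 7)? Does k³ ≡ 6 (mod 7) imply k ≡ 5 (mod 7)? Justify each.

(→) Suppose k ≡ 5 (mod 7). Write k = 7j + 5. Then (7j + 5)³ = 343j³ + 735j² + 525j + 125 = 7(49j³ + 105j² + 75j + 17) + 6, so k³ ≡ 6 (mod 7).

(←) This fails: take k = 3. Then 3³ = 27 ≡ 6 (mod 7), yet 3 ≡ 3 (mod 7), not 5.

(⇒) holds; (⇐) fails.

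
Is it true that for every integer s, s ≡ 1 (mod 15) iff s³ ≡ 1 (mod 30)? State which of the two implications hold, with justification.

(⟹) This fails: take s = 16. Then 16 ≡ 1 (mod 15), but 16³ = 4096 ≡ 16 (mod 30), not 1.

(⟸) Conversely, the residues r modulo 30 with r³ ≡ 1 (mod 30) are exactly {1}, and each is ≡ 1 (mod 15).

Not equivalent: only (⇐) holds.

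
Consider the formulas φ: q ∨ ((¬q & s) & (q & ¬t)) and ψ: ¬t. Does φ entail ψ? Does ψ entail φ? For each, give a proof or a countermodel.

Forward direction. This fails. Under t = T, q = T, s = F, the left side is true but the right side is false.

Converse. This fails. Under t = F, q = F, s = F, the left side is false but the right side is true.

Neither implication holds.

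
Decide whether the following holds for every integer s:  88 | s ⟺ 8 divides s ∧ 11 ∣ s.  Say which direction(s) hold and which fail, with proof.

(→) If 88 ∣ s, write s = 88q. Since 88 = 11·8, s = 8·(11q), so 8 ∣ s; and since 88 = 8·11, s = 11·(8q), so 11 ∣ s.

(←) Suppose 8 ∣ s and 11 ∣ s. Any common multiple of 8 and 11 is a multiple of their lcm; here gcd(8, 11) = 1, so lcm(8, 11) = 8·11 = 88, so 88 ∣ s.

The biconditional holds.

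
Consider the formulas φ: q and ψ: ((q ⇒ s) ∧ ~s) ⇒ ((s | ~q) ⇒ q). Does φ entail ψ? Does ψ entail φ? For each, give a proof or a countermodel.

Converse. This fails. Under s = T, q = F, the left side is false but the right side is true.

Forward direction. Assume the antecedent. If s is true, the consequent reduces to true regardless of the other variables. If s is false, the antecedent forces (s = F, q = T), and the consequent holds there. Either way the consequent holds.

Only the forward implication holds.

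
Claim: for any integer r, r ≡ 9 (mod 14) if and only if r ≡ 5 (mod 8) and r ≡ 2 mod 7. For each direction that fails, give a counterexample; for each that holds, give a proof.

(⇐) If r ≡ 5 (mod 8) and r ≡ 2 (mod 7), then by the Chinese remainder theorem r ≡ 37 (mod 56). Since 37 ≡ 9 (mod 14) and 14 ∣ 56, we get r ≡ 9 (mod 14).

(⇒) This fails: r = 9 gives 9 ≡ 9 (mod 14) but 9 ≡ 1 (mod 8), so the conjunction on the right does not hold.

The forward direction fails; the converse holds.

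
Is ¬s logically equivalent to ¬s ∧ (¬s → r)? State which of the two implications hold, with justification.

Converse. Assume the antecedent. If s is true, the antecedent cannot hold. If s is false, ¬s reduces to true regardless of the other variables. Either way ¬s holds.

Forward direction. This fails. Under s = F, r = F, the left side is true but the right side is false.

(⇒) fails; (⇐) holds.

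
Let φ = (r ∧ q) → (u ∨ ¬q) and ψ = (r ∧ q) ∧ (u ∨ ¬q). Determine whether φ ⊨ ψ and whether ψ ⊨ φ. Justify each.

(⟹) This fails. Under u = F, q = F, r = F, the left side is true but the right side is false.

(⟸) Assume the antecedent. If u is true, (r ∧ q) → (u ∨ ¬q) reduces to true regardless of the other variables. If u is false, the antecedent cannot hold. Either way (r ∧ q) → (u ∨ ¬q) holds.

The forward direction fails; the converse holds.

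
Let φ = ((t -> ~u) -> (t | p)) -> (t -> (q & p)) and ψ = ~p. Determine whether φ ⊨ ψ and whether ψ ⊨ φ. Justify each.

Both directions fail.

[⇒] This fails. Under q = F, t = F, u = F, p = T, the left side is true but the right side is false.

[⇐] This fails. Under q = F, t = T, u = F, p = F, the left side is false but the right side is true.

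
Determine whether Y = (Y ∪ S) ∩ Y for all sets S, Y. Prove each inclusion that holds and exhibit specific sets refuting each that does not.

Both inclusions hold; the sets are equal.

(⟹) Let x ∈ Y. Then either x ∈ Y and x ∉ S; or x ∈ S ∩ Y. In each case x ∈ (Y ∪ S) ∩ Y, so Y ⊆ (Y ∪ S) ∩ Y.

(⟸) Let x ∈ (Y ∪ S) ∩ Y. Then either x ∈ Y and x ∉ S; or x ∈ S ∩ Y. In each case x ∈ Y, so (Y ∪ S) ∩ Y ⊆ Y.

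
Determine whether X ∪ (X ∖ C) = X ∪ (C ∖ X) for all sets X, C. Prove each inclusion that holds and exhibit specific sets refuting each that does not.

(⊆) holds; (⊇) fails.

Reverse inclusion. This inclusion fails. Take X = ∅, C = {1}; then 1 ∈ X ∪ (C ∖ X) but 1 ∉ X ∪ (X ∖ C).

Forward inclusion. Let x ∈ X ∪ (X ∖ C). Then either x ∈ X and x ∉ C; or x ∈ X ∩ C. In each case x ∈ X ∪ (C ∖ X), so X ∪ (X ∖ C) ⊆ X ∪ (C ∖ X).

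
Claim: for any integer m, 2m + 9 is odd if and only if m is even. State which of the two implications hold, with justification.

[⇒] This fails: take m = 1. Then 2m + 9 = 11, which is odd, yet m = 1 is odd, not even.

[⇐] Suppose m is even. Since 2 is even, 2m is even for every m, so 2m + 9 has the same parity as 9, which is odd. Hence 2m + 9 is odd.

Only the converse holds.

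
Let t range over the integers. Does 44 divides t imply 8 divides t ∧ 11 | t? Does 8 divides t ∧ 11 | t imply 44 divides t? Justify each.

(⟹) This fails: take t = 44. Certainly 44 ∣ 44, but 8 ∤ 44.

(⟸) Suppose 8 ∣ t and 11 ∣ t. Any common multiple of 8 and 11 is a multiple of their lcm; here gcd(8, 11) = 1, so lcm(8, 11) = 8·11 = 88, so 88 ∣ t. Since 44 ∣ 88, it follows that 44 ∣ t.

Not equivalent: only (⇐) holds.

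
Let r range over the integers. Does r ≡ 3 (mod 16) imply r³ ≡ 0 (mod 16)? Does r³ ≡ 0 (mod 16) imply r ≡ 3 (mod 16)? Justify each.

Both directions fail.

[⇒] This fails: take r = 3. Then 3 ≡ 3 (mod 16), but 3³ = 27 ≡ 11 (mod 16), not 0.

[⇐] This fails: take r = 0. Then 0³ = 0 ≡ 0 (mod 16), yet 0 ≡ 0 (mod 16), not 3.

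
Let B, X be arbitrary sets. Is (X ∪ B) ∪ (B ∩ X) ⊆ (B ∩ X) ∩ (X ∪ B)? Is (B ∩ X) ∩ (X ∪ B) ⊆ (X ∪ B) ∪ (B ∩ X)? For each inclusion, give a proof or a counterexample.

Only the reverse inclusion holds.

Forward inclusion. This inclusion fails. Take B = {1}, X = ∅; then 1 ∈ (X ∪ B) ∪ (B ∩ X) but 1 ∉ (B ∩ X) ∩ (X ∪ B).

Reverse inclusion. Let x ∈ (B ∩ X) ∩ (X ∪ B). Then x ∈ B ∩ X, from which x ∈ (X ∪ B) ∪ (B ∩ X).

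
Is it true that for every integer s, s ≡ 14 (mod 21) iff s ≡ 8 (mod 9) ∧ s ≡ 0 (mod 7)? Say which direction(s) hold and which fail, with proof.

Only the converse holds.

(←) If s ≡ 8 (mod 9) and s ≡ 0 (mod 7), then by the Chinese remainder theorem s ≡ 35 (mod 63). Since 35 ≡ 14 (mod 21) and 21 ∣ 63, we get s ≡ 14 (mod 21).

(→) This fails: s = 56 gives 56 ≡ 14 (mod 21) but 56 ≡ 2 (mod 9), so the conjunction on the right does not hold.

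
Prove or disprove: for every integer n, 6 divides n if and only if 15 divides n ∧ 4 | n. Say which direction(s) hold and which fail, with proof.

The forward direction fails; the converse holds.

[⇒] This fails: take n = 6. Certainly 6 ∣ 6, but 15 ∤ 6.

[⇐] Suppose 15 ∣ n and 4 ∣ n. Any common multiple of 15 and 4 is a multiple of their lcm; here gcd(15, 4) = 1, so lcm(15, 4) = 15·4 = 60, so 60 ∣ n. Since 6 ∣ 60, it follows that 6 ∣ n.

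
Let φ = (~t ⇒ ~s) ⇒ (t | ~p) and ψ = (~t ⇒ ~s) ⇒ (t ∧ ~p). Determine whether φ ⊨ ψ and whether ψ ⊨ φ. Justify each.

The forward direction fails; the converse holds.

[⇒] This fails. Under s = F, t = F, p = F, the left side is true but the right side is false.

[⇐] Assume the antecedent. If s is true, (~t ⇒ ~s) ⇒ (t | ~p) reduces to true regardless of the other variables. If s is false, the antecedent forces (s = F, t = T, p = F), and (~t ⇒ ~s) ⇒ (t | ~p) holds there. Either way (~t ⇒ ~s) ⇒ (t | ~p) holds.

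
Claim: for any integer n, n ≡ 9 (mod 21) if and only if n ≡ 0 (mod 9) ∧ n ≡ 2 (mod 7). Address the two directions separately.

Only the reverse direction holds.

Forward direction. This fails: n = 51 gives 51 ≡ 9 (mod 21) but 51 ≡ 6 (mod 9), so the conjunction on the right does not hold.

Converse. If n ≡ 0 (mod 9) and n ≡ 2 (mod 7), then by the Chinese remainder theorem n ≡ 9 (mod 63). Since 9 ≡ 9 (mod 21) and 21 ∣ 63, we get n ≡ 9 (mod 21).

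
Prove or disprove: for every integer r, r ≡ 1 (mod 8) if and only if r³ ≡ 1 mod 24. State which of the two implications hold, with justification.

Only the converse holds.

(→) This fails: take r = 9. Then 9 ≡ 1 (mod 8), but 9³ = 729 ≡ 9 (mod 24), not 1.

(←) Conversely, the residues r modulo 24 with r³ ≡ 1 (mod 24) are exactly {1}, and each is ≡ 1 (mod 8).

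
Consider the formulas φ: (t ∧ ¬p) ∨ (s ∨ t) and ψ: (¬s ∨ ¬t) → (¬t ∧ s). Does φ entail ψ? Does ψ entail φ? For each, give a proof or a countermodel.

[⇒] This fails. Under p = F, t = T, s = F, the left side is true but the right side is false.

[⇐] Assume the antecedent. If p is true, the antecedent forces (p = T, t = F, s = T) or (p = T, t = T, s = T), and (t ∧ ¬p) ∨ (s ∨ t) holds there. If p is false, the antecedent forces (p = F, t = F, s = T) or (p = F, t = T, s = T), and (t ∧ ¬p) ∨ (s ∨ t) holds there. Either way (t ∧ ¬p) ∨ (s ∨ t) holds.

Not equivalent: only (⇐) holds.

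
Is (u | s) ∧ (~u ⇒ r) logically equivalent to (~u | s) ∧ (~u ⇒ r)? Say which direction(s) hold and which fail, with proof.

Neither direction holds.

(→) This fails. Under u = T, r = F, s = F, the left side is true but the right side is false.

(←) This fails. Under u = F, r = T, s = F, the left side is false but the right side is true.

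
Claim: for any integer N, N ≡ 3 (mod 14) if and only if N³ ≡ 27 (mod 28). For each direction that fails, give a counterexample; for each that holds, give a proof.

Both directions fail.

[⇒] This fails: take N = 17. Then 17 ≡ 3 (mod 14), but 17³ = 4913 ≡ 13 (mod 28), not 27.

[⇐] This fails: take N = 19. Then 19³ = 6859 ≡ 27 (mod 28), yet 19 ≡ 5 (mod 14), not 3.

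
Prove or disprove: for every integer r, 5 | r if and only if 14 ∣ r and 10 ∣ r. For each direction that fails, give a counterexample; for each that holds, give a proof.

Only the reverse direction holds.

(←) Suppose 14 ∣ r and 10 ∣ r. Any common multiple of 14 and 10 is a multiple of their lcm; here lcm(14, 10) = 14·10/gcd(14, 10) = 140/2 = 70, so 70 ∣ r. Since 5 ∣ 70, it follows that 5 ∣ r.

(→) This fails: take r = 5. Certainly 5 ∣ 5, but 14 ∤ 5.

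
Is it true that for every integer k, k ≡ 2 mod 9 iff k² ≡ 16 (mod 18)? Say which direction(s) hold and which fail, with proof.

Neither implication holds.

Forward direction. This fails: take k = 2. Then 2 ≡ 2 (mod 9), but 2² = 4 ≡ 4 (mod 18), not 16.

Converse. This fails: take k = 4. Then 4² = 16 ≡ 16 (mod 18), yet 4 ≡ 4 (mod 9), not 2.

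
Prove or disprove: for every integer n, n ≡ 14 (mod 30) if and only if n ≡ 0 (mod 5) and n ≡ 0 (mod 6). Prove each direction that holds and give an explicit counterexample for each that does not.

Forward direction. This fails: n = 14 gives 14 ≡ 14 (mod 30) but 14 ≡ 4 (mod 5), so the conjunction on the right does not hold.

Converse. This fails: n = 0 satisfies both congruences on the right (0 ≡ 0 mod 5 and 0 ≡ 0 mod 6) yet 0 ≡ 0 (mod 30), not 14.

Neither implication holds.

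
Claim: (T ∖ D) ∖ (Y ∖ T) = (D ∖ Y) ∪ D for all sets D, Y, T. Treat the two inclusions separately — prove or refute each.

(⟹) This inclusion fails. Take D = ∅, Y = ∅, T = {1}; then 1 ∈ (T ∖ D) ∖ (Y ∖ T) but 1 ∉ (D ∖ Y) ∪ D.

(⟸) This inclusion fails. Take D = {1}, Y = ∅, T = ∅; then 1 ∈ (D ∖ Y) ∪ D but 1 ∉ (T ∖ D) ∖ (Y ∖ T).

Neither inclusion holds.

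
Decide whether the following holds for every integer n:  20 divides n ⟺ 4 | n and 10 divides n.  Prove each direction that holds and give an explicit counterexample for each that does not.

Both implications hold.

(⇐) Suppose 4 ∣ n and 10 ∣ n. Any common multiple of 4 and 10 is a multiple of their lcm; here lcm(4, 10) = 4·10/gcd(4, 10) = 40/2 = 20, so 20 ∣ n.

(⇒) If 20 ∣ n, write n = 20q. Since 20 = 5·4, n = 4·(5q), so 4 ∣ n; and since 20 = 2·10, n = 10·(2q), so 10 ∣ n.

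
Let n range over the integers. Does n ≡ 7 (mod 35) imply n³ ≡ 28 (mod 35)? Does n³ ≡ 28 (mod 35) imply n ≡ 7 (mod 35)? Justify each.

(⇒) Suppose n ≡ 7 (mod 35). Write n = 35j + 7. Then (35j + 7)³ = 42875j³ + 25725j² + 5145j + 343 = 35(1225j³ + 735j² + 147j + 9) + 28, so n³ ≡ 28 (mod 35).

(⇐) Conversely, suppose n³ ≡ 28 (mod 35). The only residue r in {0, …, 34} with r³ ≡ 28 (mod 35) is r = 7, so n ≡ 7 (mod 35).

Equivalent; both directions hold.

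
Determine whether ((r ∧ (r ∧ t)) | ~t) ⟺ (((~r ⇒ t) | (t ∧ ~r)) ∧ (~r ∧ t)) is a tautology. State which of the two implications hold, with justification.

Neither implication holds.

[⇒] This fails. Under r = F, t = F, the left side is true but the right side is false.

[⇐] This fails. Under r = F, t = T, the left side is false but the right side is true.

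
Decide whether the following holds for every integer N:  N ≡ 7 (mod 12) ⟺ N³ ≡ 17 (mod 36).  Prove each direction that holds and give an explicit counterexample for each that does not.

(⇒) fails and (⇐) fails.

Forward direction. This fails: take N = 7. Then 7 ≡ 7 (mod 12), but 7³ = 343 ≡ 19 (mod 36), not 17.

Converse. This fails: take N = 5. Then 5³ = 125 ≡ 17 (mod 36), yet 5 ≡ 5 (mod 12), not 7.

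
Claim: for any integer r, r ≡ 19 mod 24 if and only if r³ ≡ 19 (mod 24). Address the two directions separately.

Both directions hold; the statement is true.

(⟸) Suppose r³ ≡ 19 (mod 24). The only residue r in {0, …, 23} with r³ ≡ 19 (mod 24) is r = 19, so r ≡ 19 (mod 24).

(⟹) Suppose r ≡ 19 mod 24. Write r = 24j + 19. Then (24j + 19)³ = 13824j³ + 32832j² + 25992j + 6859 = 24(576j³ + 1368j² + 1083j + 285) + 19, so r³ ≡ 19 (mod 24).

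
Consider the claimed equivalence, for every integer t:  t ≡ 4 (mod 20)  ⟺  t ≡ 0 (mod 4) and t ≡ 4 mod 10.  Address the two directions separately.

[⇒] Suppose t ≡ 4 (mod 20); write t = 20j + 4. Since 4 ∣ 20, reducing mod 4 gives t ≡ 4 ≡ 0 (mod 4); since 10 ∣ 20, reducing mod 10 gives t ≡ 4 (mod 10).

[⇐] Conversely, if t ≡ 0 (mod 4) and t ≡ 4 (mod 10), then by the Chinese remainder theorem t ≡ 4 (mod 20). This is exactly t ≡ 4 (mod 20).

Both directions hold.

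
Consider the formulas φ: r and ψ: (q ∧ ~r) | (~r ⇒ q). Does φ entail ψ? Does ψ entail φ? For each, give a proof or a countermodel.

The forward direction holds; the converse fails.

[⇒] Assume the antecedent. If q is true, (q ∧ ~r) | (~r ⇒ q) reduces to true regardless of the other variables. If q is false, the antecedent forces (q = F, r = T), and (q ∧ ~r) | (~r ⇒ q) holds there. Either way (q ∧ ~r) | (~r ⇒ q) holds.

[⇐] This fails. Under q = T, r = F, the left side is false but the right side is true.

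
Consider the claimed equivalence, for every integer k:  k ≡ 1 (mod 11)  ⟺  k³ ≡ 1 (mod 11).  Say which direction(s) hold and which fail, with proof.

[⇒] Suppose k ≡ 1 (mod 11). Write k = 11j + 1. Then (11j + 1)³ = 1331j³ + 363j² + 33j + 1 = 11(121j³ + 33j² + 3j) + 1, so k³ ≡ 1 (mod 11).

[⇐] For the converse, argue contrapositively. If k ≢ 1 (mod 11), then k is congruent to one of 0, 2, 3, 4, 5, 6, 7, 8, 9, 10 modulo 11, and these give k³ ≡ 0, 8, 5, 9, 4, 7, 2, 6, 3, 10 respectively — never 1.

The biconditional holds.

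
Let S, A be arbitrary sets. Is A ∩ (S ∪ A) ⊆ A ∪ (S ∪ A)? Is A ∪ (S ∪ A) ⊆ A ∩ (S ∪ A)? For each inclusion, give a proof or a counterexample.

(⊆) Let x ∈ A ∩ (S ∪ A). Then either x ∈ A and x ∉ S; or x ∈ S ∩ A. In each case x ∈ A ∪ (S ∪ A), so A ∩ (S ∪ A) ⊆ A ∪ (S ∪ A).

(⊇) This inclusion fails. Take S = {1}, A = ∅; then 1 ∈ A ∪ (S ∪ A) but 1 ∉ A ∩ (S ∪ A).

The sets are not equal: only the forward inclusion holds.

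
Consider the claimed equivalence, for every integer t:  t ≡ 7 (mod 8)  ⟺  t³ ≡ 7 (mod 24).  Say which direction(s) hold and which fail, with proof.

(→) This fails: take t = 15. Then 15 ≡ 7 (mod 8), but 15³ = 3375 ≡ 15 (mod 24), not 7.

(←) Conversely, the residues r modulo 24 with r³ ≡ 7 (mod 24) are exactly {7}, and each is ≡ 7 (mod 8).

Only the converse holds.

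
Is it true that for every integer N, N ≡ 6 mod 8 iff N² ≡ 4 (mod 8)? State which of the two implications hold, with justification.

Only the forward implication holds.

[⇒] Suppose N ≡ 6 mod 8. Write N = 8j + 6. Then (8j + 6)² = 64j² + 96j + 36 = 8(8j² + 12j + 4) + 4, so N² ≡ 4 (mod 8).

[⇐] This fails: take N = 2. Then 2² = 4 ≡ 4 (mod 8), yet 2 ≡ 2 (mod 8), not 6.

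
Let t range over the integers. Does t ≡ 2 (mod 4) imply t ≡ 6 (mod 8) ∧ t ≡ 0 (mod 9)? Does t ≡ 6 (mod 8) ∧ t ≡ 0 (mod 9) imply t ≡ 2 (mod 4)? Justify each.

(→) This fails: t = 2 gives 2 ≡ 2 (mod 4) but 2 ≡ 2 (mod 8), so the conjunction on the right does not hold.

(←) Conversely, if t ≡ 6 (mod 8) and t ≡ 0 (mod 9), then by the Chinese remainder theorem t ≡ 54 (mod 72). Since 54 ≡ 2 (mod 4) and 4 ∣ 72, we get t ≡ 2 (mod 4).

Only the reverse direction holds.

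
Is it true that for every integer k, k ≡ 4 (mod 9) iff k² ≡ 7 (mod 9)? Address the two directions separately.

(⇒) holds; (⇐) fails.

(⇐) This fails: take k = 5. Then 5² = 25 ≡ 7 (mod 9), yet 5 ≡ 5 (mod 9), not 4.

(⇒) Suppose k ≡ 4 (mod 9). Write k = 9j + 4. Then (9j + 4)² = 81j² + 72j + 16 = 9(9j² + 8j + 1) + 7, so k² ≡ 7 (mod 9).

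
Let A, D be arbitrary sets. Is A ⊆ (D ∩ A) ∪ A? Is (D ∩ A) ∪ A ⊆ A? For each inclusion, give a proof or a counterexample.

(⊆) Let x ∈ A. Then either x ∈ A and x ∉ D; or x ∈ A ∩ D. In each case x ∈ (D ∩ A) ∪ A, so A ⊆ (D ∩ A) ∪ A.

(⊇) Let x ∈ (D ∩ A) ∪ A. Then either x ∈ A and x ∉ D; or x ∈ A ∩ D. In each case x ∈ A, so (D ∩ A) ∪ A ⊆ A.

Both inclusions hold; the sets are equal.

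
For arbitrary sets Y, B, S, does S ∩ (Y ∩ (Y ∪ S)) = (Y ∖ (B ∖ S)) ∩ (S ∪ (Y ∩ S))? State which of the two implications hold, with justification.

Both inclusions hold; the sets are equal.

Forward inclusion. Let x ∈ S ∩ (Y ∩ (Y ∪ S)). Then either x ∈ Y ∩ S and x ∉ B; or x ∈ Y ∩ B ∩ S. In each case x ∈ (Y ∖ (B ∖ S)) ∩ (S ∪ (Y ∩ S)), so S ∩ (Y ∩ (Y ∪ S)) ⊆ (Y ∖ (B ∖ S)) ∩ (S ∪ (Y ∩ S)).

Reverse inclusion. Let x ∈ (Y ∖ (B ∖ S)) ∩ (S ∪ (Y ∩ S)). Then either x ∈ Y ∩ S and x ∉ B; or x ∈ Y ∩ B ∩ S. In each case x ∈ S ∩ (Y ∩ (Y ∪ S)), so (Y ∖ (B ∖ S)) ∩ (S ∪ (Y ∩ S)) ⊆ S ∩ (Y ∩ (Y ∪ S)).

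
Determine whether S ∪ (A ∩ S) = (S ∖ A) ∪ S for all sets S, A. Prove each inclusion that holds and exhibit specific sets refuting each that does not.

The two sets are equal.

(⊆) Let x ∈ S ∪ (A ∩ S). Then either x ∈ S and x ∉ A; or x ∈ S ∩ A. In each case x ∈ (S ∖ A) ∪ S, so S ∪ (A ∩ S) ⊆ (S ∖ A) ∪ S.

(⊇) Let x ∈ (S ∖ A) ∪ S. Then either x ∈ S and x ∉ A; or x ∈ S ∩ A. In each case x ∈ S ∪ (A ∩ S), so (S ∖ A) ∪ S ⊆ S ∪ (A ∩ S).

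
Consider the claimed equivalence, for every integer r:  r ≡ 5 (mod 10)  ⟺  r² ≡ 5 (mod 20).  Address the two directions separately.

(→) Suppose r ≡ 5 (mod 10). Working modulo 20, r ∈ {5, 15}; for each such r, r² ≡ 5 (mod 20).

(←) Conversely, the residues r modulo 20 with r² ≡ 5 (mod 20) are exactly {5, 15}, and each is ≡ 5 (mod 10).

Both implications hold.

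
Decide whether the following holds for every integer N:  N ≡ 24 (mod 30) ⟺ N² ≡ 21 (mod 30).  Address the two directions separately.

[⇒] This fails: take N = 24. Then 24 ≡ 24 (mod 30), but 24² = 576 ≡ 6 (mod 30), not 21.

[⇐] This fails: take N = 9. Then 9² = 81 ≡ 21 (mod 30), yet 9 ≡ 9 (mod 30), not 24.

Neither direction holds.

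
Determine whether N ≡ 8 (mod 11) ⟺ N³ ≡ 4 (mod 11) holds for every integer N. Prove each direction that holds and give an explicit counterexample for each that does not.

Neither direction holds.

[⇒] This fails: take N = 8. Then 8 ≡ 8 (mod 11), but 8³ = 512 ≡ 6 (mod 11), not 4.

[⇐] This fails: take N = 5. Then 5³ = 125 ≡ 4 (mod 11), yet 5 ≡ 5 (mod 11), not 8.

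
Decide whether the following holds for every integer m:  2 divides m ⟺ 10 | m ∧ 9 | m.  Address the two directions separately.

(⇒) fails; (⇐) holds.

Converse. Suppose 10 ∣ m and 9 ∣ m. Any common multiple of 10 and 9 is a multiple of their lcm; here gcd(10, 9) = 1, so lcm(10, 9) = 10·9 = 90, so 90 ∣ m. Since 2 ∣ 90, it follows that 2 ∣ m.

Forward direction. This fails: take m = 2. Certainly 2 ∣ 2, but 10 ∤ 2.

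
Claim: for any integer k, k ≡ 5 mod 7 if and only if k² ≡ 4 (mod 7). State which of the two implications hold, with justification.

(⟸) This fails: take k = 2. Then 2² = 4 ≡ 4 (mod 7), yet 2 ≡ 2 (mod 7), not 5.

(⟹) Suppose k ≡ 5 mod 7. Write k = 7j + 5. Then (7j + 5)² = 49j² + 70j + 25 = 7(7j² + 10j + 3) + 4, so k² ≡ 4 (mod 7).

Only the forward direction holds.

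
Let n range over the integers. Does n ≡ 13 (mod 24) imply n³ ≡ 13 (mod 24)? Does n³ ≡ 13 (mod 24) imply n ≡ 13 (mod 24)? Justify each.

(⟹) Suppose n ≡ 13 (mod 24). Write n = 24j + 13. Then (24j + 13)³ = 13824j³ + 22464j² + 12168j + 2197 = 24(576j³ + 936j² + 507j + 91) + 13, so n³ ≡ 13 (mod 24).

(⟸) Conversely, suppose n³ ≡ 13 (mod 24). The only residue r in {0, …, 23} with r³ ≡ 13 (mod 24) is r = 13, so n ≡ 13 (mod 24).

Both implications hold.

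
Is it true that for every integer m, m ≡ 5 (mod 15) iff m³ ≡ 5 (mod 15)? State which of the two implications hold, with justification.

(⇐) Suppose m³ ≡ 5 (mod 15). The only residue r in {0, …, 14} with r³ ≡ 5 (mod 15) is r = 5, so m ≡ 5 (mod 15).

(⇒) Suppose m ≡ 5 (mod 15). Write m = 15j + 5. Then (15j + 5)³ = 3375j³ + 3375j² + 1125j + 125 = 15(225j³ + 225j² + 75j + 8) + 5, so m³ ≡ 5 (mod 15).

The biconditional holds.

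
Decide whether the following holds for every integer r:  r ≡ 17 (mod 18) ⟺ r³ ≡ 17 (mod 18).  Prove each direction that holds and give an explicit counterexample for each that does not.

Only the forward direction holds.

(→) Suppose r ≡ 17 (mod 18). Write r = 18j + 17. Then (18j + 17)³ = 5832j³ + 16524j² + 15606j + 4913 = 18(324j³ + 918j² + 867j + 272) + 17, so r³ ≡ 17 (mod 18).

(←) This fails: take r = 5. Then 5³ = 125 ≡ 17 (mod 18), yet 5 ≡ 5 (mod 18), not 17.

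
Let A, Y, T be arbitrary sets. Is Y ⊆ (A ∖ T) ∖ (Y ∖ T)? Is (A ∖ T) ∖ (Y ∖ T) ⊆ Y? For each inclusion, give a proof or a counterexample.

(⟹) This inclusion fails. Take A = ∅, Y = {1}, T = ∅; then 1 ∈ Y but 1 ∉ (A ∖ T) ∖ (Y ∖ T).

(⟸) This inclusion fails. Take A = {1}, Y = ∅, T = ∅; then 1 ∈ (A ∖ T) ∖ (Y ∖ T) but 1 ∉ Y.

Both inclusions fail.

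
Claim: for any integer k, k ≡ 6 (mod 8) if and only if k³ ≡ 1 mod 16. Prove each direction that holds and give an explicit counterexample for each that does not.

(→) This fails: take k = 6. Then 6 ≡ 6 (mod 8), but 6³ = 216 ≡ 8 (mod 16), not 1.

(←) This fails: take k = 1. Then 1³ = 1 ≡ 1 (mod 16), yet 1 ≡ 1 (mod 8), not 6.

Neither direction holds.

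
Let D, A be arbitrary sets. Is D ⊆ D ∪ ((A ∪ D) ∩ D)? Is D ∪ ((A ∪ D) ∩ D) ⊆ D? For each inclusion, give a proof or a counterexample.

Both inclusions hold.

Forward inclusion. Let x ∈ D. Then either x ∈ D and x ∉ A; or x ∈ D ∩ A. In each case x ∈ D ∪ ((A ∪ D) ∩ D), so D ⊆ D ∪ ((A ∪ D) ∩ D).

Reverse inclusion. Let x ∈ D ∪ ((A ∪ D) ∩ D). Then either x ∈ D and x ∉ A; or x ∈ D ∩ A. In each case x ∈ D, so D ∪ ((A ∪ D) ∩ D) ⊆ D.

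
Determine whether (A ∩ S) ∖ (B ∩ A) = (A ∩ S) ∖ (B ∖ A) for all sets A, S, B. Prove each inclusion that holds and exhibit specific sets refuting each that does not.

(⟹) Let x ∈ (A ∩ S) ∖ (B ∩ A). Then x ∈ A ∩ S and x ∉ B, from which x ∈ (A ∩ S) ∖ (B ∖ A).

(⟸) This inclusion fails. Take A = {1}, S = {1}, B = {1}; then 1 ∈ (A ∩ S) ∖ (B ∖ A) but 1 ∉ (A ∩ S) ∖ (B ∩ A).

The sets are not equal: only the forward inclusion holds.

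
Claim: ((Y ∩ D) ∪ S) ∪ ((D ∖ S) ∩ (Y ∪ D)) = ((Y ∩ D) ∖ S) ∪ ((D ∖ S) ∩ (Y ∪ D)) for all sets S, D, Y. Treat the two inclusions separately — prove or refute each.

(⊆) fails; (⊇) holds.

(⊆) This inclusion fails. Take S = {1}, D = ∅, Y = ∅; then 1 ∈ ((Y ∩ D) ∪ S) ∪ ((D ∖ S) ∩ (Y ∪ D)) but 1 ∉ ((Y ∩ D) ∖ S) ∪ ((D ∖ S) ∩ (Y ∪ D)).

(⊇) Let x ∈ ((Y ∩ D) ∖ S) ∪ ((D ∖ S) ∩ (Y ∪ D)). Then either x ∈ D and x ∉ S, Y; or x ∈ D ∩ Y and x ∉ S. In each case x ∈ ((Y ∩ D) ∪ S) ∪ ((D ∖ S) ∩ (Y ∪ D)), so ((Y ∩ D) ∖ S) ∪ ((D ∖ S) ∩ (Y ∪ D)) ⊆ ((Y ∩ D) ∪ S) ∪ ((D ∖ S) ∩ (Y ∪ D)).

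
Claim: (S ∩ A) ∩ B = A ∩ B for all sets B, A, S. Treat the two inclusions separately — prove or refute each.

(⊇) This inclusion fails. Take B = {1}, A = {1}, S = ∅; then 1 ∈ A ∩ B but 1 ∉ (S ∩ A) ∩ B.

(⊆) Let x ∈ (S ∩ A) ∩ B. Then x ∈ B ∩ A ∩ S, from which x ∈ A ∩ B.

The sets are not equal: only the forward inclusion holds.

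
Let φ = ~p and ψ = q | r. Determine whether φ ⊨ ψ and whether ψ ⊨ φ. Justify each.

Forward direction. This fails. Under r = F, q = F, p = F, the left side is true but the right side is false.

Converse. This fails. Under r = T, q = F, p = T, the left side is false but the right side is true.

Neither implication holds.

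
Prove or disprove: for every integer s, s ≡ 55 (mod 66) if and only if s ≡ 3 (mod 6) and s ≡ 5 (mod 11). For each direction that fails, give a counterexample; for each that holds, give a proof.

Neither implication holds.

(⟹) This fails: s = 55 gives 55 ≡ 55 (mod 66) but 55 ≡ 1 (mod 6), so the conjunction on the right does not hold.

(⟸) This fails: s = 27 satisfies both congruences on the right (27 ≡ 3 mod 6 and 27 ≡ 5 mod 11) yet 27 ≡ 27 (mod 66), not 55.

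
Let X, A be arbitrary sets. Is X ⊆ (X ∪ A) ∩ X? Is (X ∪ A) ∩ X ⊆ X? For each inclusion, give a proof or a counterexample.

Both inclusions hold; the sets are equal.

(⟹) Let x ∈ X. Then either x ∈ X and x ∉ A; or x ∈ X ∩ A. In each case x ∈ (X ∪ A) ∩ X, so X ⊆ (X ∪ A) ∩ X.

(⟸) Let x ∈ (X ∪ A) ∩ X. Then either x ∈ X and x ∉ A; or x ∈ X ∩ A. In each case x ∈ X, so (X ∪ A) ∩ X ⊆ X.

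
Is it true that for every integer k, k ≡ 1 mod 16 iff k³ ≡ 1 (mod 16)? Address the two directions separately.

[⇒] Suppose k ≡ 1 mod 16. Write k = 16j + 1. Then (16j + 1)³ = 4096j³ + 768j² + 48j + 1 = 16(256j³ + 48j² + 3j) + 1, so k³ ≡ 1 (mod 16).

[⇐] Conversely, suppose k³ ≡ 1 (mod 16). The only residue r in {0, …, 15} with r³ ≡ 1 (mod 16) is r = 1, so k ≡ 1 (mod 16).

The biconditional holds.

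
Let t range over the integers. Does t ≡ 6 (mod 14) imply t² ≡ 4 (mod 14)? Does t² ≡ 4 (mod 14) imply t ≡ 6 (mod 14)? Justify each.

Both directions fail.

[⇒] This fails: take t = 6. Then 6 ≡ 6 (mod 14), but 6² = 36 ≡ 8 (mod 14), not 4.

[⇐] This fails: take t = 2. Then 2² = 4 ≡ 4 (mod 14), yet 2 ≡ 2 (mod 14), not 6.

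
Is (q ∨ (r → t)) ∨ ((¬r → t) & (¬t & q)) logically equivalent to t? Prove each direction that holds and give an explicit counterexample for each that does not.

(→) This fails. Under r = F, q = F, t = F, the left side is true but the right side is false.

(←) Assume the antecedent. If r is true, the antecedent forces (r = T, q = F, t = T) or (r = T, q = T, t = T), and the consequent holds there. If r is false, the consequent reduces to true regardless of the other variables. Either way the consequent holds.

Not equivalent: only (⇐) holds.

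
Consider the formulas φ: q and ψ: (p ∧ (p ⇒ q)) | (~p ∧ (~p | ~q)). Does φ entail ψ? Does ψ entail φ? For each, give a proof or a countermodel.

Only the forward implication holds.

(⟹) Assume the antecedent. If q is true, the consequent reduces to true regardless of the other variables. If q is false, the antecedent cannot hold. Either way the consequent holds.

(⟸) This fails. Under q = F, p = F, the left side is false but the right side is true.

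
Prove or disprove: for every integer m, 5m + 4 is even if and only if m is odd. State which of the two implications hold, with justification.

(⇒) fails and (⇐) fails.

(⟹) This fails: m = 0 gives 5m + 4 = 4, which is even, but 0 is even, not odd.

(⟸) This also fails: m = 5 is odd, but 5m + 4 = 29 is odd, not even.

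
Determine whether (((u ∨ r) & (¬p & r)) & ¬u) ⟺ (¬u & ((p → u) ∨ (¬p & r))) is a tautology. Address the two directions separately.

(→) Assume the antecedent. If p is true, the antecedent cannot hold. If p is false, the antecedent forces (p = F, r = T, u = F), and ¬u & ((p → u) ∨ (¬p & r)) holds there. Either way ¬u & ((p → u) ∨ (¬p & r)) holds.

(←) This fails. Under p = F, r = F, u = F, the left side is false but the right side is true.

Only the forward implication holds.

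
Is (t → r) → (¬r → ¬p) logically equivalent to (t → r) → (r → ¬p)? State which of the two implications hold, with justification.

(⇒) This fails. Under r = T, t = F, p = T, the left side is true but the right side is false.

(⇐) This fails. Under r = F, t = F, p = T, the left side is false but the right side is true.

Both directions fail.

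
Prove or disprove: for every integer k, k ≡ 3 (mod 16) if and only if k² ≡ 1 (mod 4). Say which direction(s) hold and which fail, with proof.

(⟸) This fails: take k = 1. Then 1² = 1 ≡ 1 (mod 4), yet 1 ≡ 1 (mod 16), not 3.

(⟹) Suppose k ≡ 3 (mod 16). Then k² ≡ 3² = 9 (mod 16), and since 4 ∣ 16, also k² ≡ 1 (mod 4).

Not equivalent: only (⇒) holds.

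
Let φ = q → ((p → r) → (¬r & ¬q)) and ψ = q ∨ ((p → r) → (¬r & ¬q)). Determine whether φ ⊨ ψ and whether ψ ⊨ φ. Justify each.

Neither implication holds.

(⟹) This fails. Under r = T, q = F, p = F, the left side is true but the right side is false.

(⟸) This fails. Under r = F, q = T, p = F, the left side is false but the right side is true.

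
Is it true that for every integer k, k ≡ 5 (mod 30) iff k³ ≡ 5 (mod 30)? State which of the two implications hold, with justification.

[⇒] Suppose k ≡ 5 (mod 30). Write k = 30j + 5. Then (30j + 5)³ = 27000j³ + 13500j² + 2250j + 125 = 30(900j³ + 450j² + 75j + 4) + 5, so k³ ≡ 5 (mod 30).

[⇐] Conversely, suppose k³ ≡ 5 (mod 30). The only residue r in {0, …, 29} with r³ ≡ 5 (mod 30) is r = 5, so k ≡ 5 (mod 30).

Both directions hold; the statement is true.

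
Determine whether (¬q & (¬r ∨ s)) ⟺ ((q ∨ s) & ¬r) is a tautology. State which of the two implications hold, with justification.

Neither implication holds.

(⇒) This fails. Under r = F, q = F, s = F, the left side is true but the right side is false.

(⇐) This fails. Under r = F, q = T, s = F, the left side is false but the right side is true.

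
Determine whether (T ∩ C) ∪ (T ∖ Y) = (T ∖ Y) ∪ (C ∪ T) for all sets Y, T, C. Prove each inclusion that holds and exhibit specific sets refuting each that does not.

(⊆) holds; (⊇) fails.

Forward inclusion. Let x ∈ (T ∩ C) ∪ (T ∖ Y). Then either x ∈ T and x ∉ Y, C; or x ∈ T ∩ C and x ∉ Y; or x ∈ Y ∩ T ∩ C. In each case x ∈ (T ∖ Y) ∪ (C ∪ T), so (T ∩ C) ∪ (T ∖ Y) ⊆ (T ∖ Y) ∪ (C ∪ T).

Reverse inclusion. This inclusion fails. Take Y = {1}, T = {1}, C = ∅; then 1 ∈ (T ∖ Y) ∪ (C ∪ T) but 1 ∉ (T ∩ C) ∪ (T ∖ Y).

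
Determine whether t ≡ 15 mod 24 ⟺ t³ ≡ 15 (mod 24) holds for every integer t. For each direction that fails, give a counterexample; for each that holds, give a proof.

Both implications hold.

(⟹) Suppose t ≡ 15 mod 24. Write t = 24j + 15. Then (24j + 15)³ = 13824j³ + 25920j² + 16200j + 3375 = 24(576j³ + 1080j² + 675j + 140) + 15, so t³ ≡ 15 (mod 24).

(⟸) Conversely, suppose t³ ≡ 15 (mod 24). The only residue r in {0, …, 23} with r³ ≡ 15 (mod 24) is r = 15, so t ≡ 15 (mod 24).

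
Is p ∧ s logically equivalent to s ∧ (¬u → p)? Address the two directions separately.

The forward direction holds; the converse fails.

(→) Assume the antecedent. If p is true, the antecedent forces (p = T, u = F, s = T) or (p = T, u = T, s = T), and s ∧ (¬u → p) holds there. If p is false, the antecedent cannot hold. Either way s ∧ (¬u → p) holds.

(←) This fails. Under p = F, u = T, s = T, the left side is false but the right side is true.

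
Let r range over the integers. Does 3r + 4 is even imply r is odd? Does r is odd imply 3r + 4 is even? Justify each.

(⇒) This fails: r = 0 gives 3r + 4 = 4, which is even, but 0 is even, not odd.

(⇐) This also fails: r = 7 is odd, but 3r + 4 = 25 is odd, not even.

Neither implication holds.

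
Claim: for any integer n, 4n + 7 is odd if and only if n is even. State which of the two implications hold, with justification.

(⇒) fails; (⇐) holds.

(→) This fails: take n = 7. Then 4n + 7 = 35, which is odd, yet n = 7 is odd, not even.

(←) Suppose n is even. Since 4 is even, 4n is even for every n, so 4n + 7 has the same parity as 7, which is odd. Hence 4n + 7 is odd.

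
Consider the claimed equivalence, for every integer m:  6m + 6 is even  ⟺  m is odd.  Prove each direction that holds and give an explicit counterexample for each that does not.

Converse. Suppose m is odd. Since 6 is even, 6m is even for every m, so 6m + 6 has the same parity as 6, which is even. Hence 6m + 6 is even.

Forward direction. This fails: take m = 6. Then 6m + 6 = 42, which is even, yet m = 6 is even, not odd.

(⇒) fails; (⇐) holds.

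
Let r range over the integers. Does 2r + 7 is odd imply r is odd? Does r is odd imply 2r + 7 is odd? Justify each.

Not equivalent: only (⇐) holds.

(⟸) Suppose r is odd. Since 2 is even, 2r is even for every r, so 2r + 7 has the same parity as 7, which is odd. Hence 2r + 7 is odd.

(⟹) This fails: take r = 6. Then 2r + 7 = 19, which is odd, yet r = 6 is even, not odd.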